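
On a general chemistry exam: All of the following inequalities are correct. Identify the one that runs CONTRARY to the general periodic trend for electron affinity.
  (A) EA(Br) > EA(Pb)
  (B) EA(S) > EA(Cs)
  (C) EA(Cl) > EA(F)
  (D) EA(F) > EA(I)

(C)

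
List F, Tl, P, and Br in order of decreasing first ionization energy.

F > Br > P > Tl

IE₁ increases left→right with effective nuclear charge and decreases top→bottom as the valence shell moves farther out.
Here both period and group differ, so the two effects have to be weighed against each other.
P > Tl: both effects reinforce here, so P is clearly the higher of the two.
Br > P: the two effects oppose for this pair; the across-period effect wins (1140 vs 1012 kJ/mol).
F > Br: F sits above Br in group 17, so the down-group effect alone puts F higher.
For reference (kJ/mol): F 1681, P 1012, Br 1140, Tl 589.
So from highest to lowest: F > Br > P > Tl.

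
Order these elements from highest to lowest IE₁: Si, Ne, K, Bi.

IE₁ increases left→right with effective nuclear charge and decreases top→bottom as the valence shell moves farther out.
Neither a single period nor a single group — weigh both effects.
Bi > K: the two effects oppose for this pair; the across-period effect wins (703 vs 419 kJ/mol).
Si > Bi: the two effects oppose for this pair; the down-group effect wins (786 vs 703 kJ/mol).
Ne > Si: relative to Si, both the across-period and down-group shifts push Ne's first ionization energy up.
Approximate values (kJ/mol): Ne 2081, Si 786, K 419, Bi 703.
So from highest to lowest: Ne > Si > Bi > K.

Ne > Si > Bi > K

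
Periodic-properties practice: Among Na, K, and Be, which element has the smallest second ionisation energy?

Be

The second ionization energy removes an electron from the +1 ion. For each element: Na⁺ is the bare [Ne] core; K⁺ is the bare [Ar] core; Be⁺ still has 1 valence electron.
Breaking into a closed-shell core is much more expensive than removing a leftover valence electron — K and Na have the largest IE_2 here.
The numbers (kJ/mol): Na 4562, K 3052, Be 1757.
Hence IE_2: Be < K < Na.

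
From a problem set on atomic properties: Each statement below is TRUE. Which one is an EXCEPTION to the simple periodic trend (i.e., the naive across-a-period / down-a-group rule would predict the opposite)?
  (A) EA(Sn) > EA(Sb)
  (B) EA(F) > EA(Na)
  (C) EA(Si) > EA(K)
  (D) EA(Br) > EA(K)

(A)

The general trend: electron affinity increases across a period and decreases down a group.
(A) Sn (period 5, group 14) vs Sb (period 5, group 15): the stated order contradicts the simple trend.
(B) F (period 2, group 17) vs Na (period 3, group 1): the stated order agrees with the simple trend.
(C) Si (period 3, group 14) vs K (period 4, group 1): the stated order agrees with the simple trend.
(D) Br (period 4, group 17) vs K (period 4, group 1): the stated order agrees with the simple trend.
The exception is (A): adding an electron to Sb's half-filled 5p³ is unfavourable, so Sn has the more exothermic EA.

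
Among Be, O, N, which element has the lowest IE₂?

The second ionization energy removes an electron from the +1 ion. For each element: Be⁺ still has 1 valence electron; O⁺ still has 5 valence electrons; N⁺ still has 4 valence electrons.
All are still removing valence electrons, so compare the +1 ions as you would atoms: IE_2 generally rises across a period (higher Z_eff) and falls down a group (larger shell), subject to the usual subshell exceptions.
Valence configurations: Be⁺ [He]2s¹, O⁺ [He]2s²2p³, N⁺ [He]2s²2p².
Approximate IE_2 values (kJ/mol): Be 1757, O 3388, N 2856.
Overall IE_2 order: Be < N < O.

Be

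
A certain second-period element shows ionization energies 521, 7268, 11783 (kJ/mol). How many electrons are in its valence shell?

1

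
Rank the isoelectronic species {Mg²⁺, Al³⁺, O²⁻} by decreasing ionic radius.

All of these have 10 electrons, so size is governed by nuclear charge alone: the more protons, the stronger the pull on the same electron cloud, and the smaller the ion.
Nuclear charges: Al³⁺ (Z=13), Mg²⁺ (Z=12), O²⁻ (Z=8).
Largest to smallest: O²⁻ > Mg²⁺ > Al³⁺.

O²⁻ > Mg²⁺ > Al³⁺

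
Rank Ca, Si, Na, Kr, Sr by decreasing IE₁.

Kr > Si > Ca > Sr > Na

IE₁ increases left→right with effective nuclear charge and decreases top→bottom as the valence shell moves farther out.
Here both period and group differ, so the two effects have to be weighed against each other.
Sr > Na: period and group pull opposite ways; the across-period shift dominates (550 vs 496 kJ/mol).
Ca > Sr: they share group 2; the group trend gives Ca the larger value.
Si > Ca: relative to Ca, both the across-period and down-group shifts push Si's first ionization energy up.
Kr > Si: period and group pull opposite ways; the across-period shift dominates (1351 vs 786 kJ/mol).
Tabulated first ionization energy (kJ/mol): Na 496, Si 786, Ca 590, Kr 1351, Sr 550.
So from highest to lowest: Kr > Si > Ca > Sr > Na.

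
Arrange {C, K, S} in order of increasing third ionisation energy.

S < K < C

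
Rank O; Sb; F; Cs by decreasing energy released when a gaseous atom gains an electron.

Electron affinity generally becomes more exothermic across a period toward the halogens and less exothermic down a group.
Neither a single period nor a single group — weigh both effects.
Sb > Cs: relative to Cs, both the across-period and down-group shifts push Sb's electron affinity up.
O > Sb: relative to Sb, both the across-period and down-group shifts push O's electron affinity up.
F > O: both are in period 2; the period trend gives F the larger value.
For reference (kJ/mol): O 141, F 328, Sb 103, Cs 46.
So from highest to lowest: F > O > Sb > Cs.

F > O > Sb > Cs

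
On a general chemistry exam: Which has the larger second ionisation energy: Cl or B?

B

The second ionization energy removes an electron from the +1 ion. For each element: Cl⁺ still has 6 valence electrons; B⁺ still has 2 valence electrons.
All are still removing valence electrons, so compare the +1 ions as you would atoms: IE_2 generally rises across a period (higher Z_eff) and falls down a group (larger shell), subject to the usual subshell exceptions.
Valence configurations: Cl⁺ [Ne]3s²3p⁴, B⁺ [He]2s².
The numbers (kJ/mol): Cl 2298, B 2427.
Putting it together, IE_2: Cl < B.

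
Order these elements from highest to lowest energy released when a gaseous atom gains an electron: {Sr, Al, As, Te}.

Te, As, Al, Sr

EA tends to increase across a period and decrease down a group, though the pattern is less regular than for IE or radius.
Neither a single period nor a single group — weigh both effects.
Al > Sr: both effects reinforce here, so Al is clearly the higher of the two.
As > Al: period and group pull opposite ways; the across-period shift dominates (78 vs 42 kJ/mol).
Te > As: the two effects oppose for this pair; the across-period effect wins (190 vs 78 kJ/mol).
Approximate values (kJ/mol): Al 42, As 78, Sr 5, Te 190.
So from highest to lowest: Te > As > Al > Sr.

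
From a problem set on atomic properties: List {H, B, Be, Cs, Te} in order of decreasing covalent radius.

H is in period 1, group 1; Be is in period 2, group 2; B is in period 2, group 13; Te is in period 5, group 16; Cs is in period 6, group 1.
Radius decreases left→right (rising Z_eff, same n) and increases top→bottom (higher n).
Here both period and group differ, so the two effects have to be weighed against each other.
B > H: period and group pull opposite ways; the down-group shift dominates (85 vs 32 pm).
Be > B: Be lies to the left of B in period 2, so the across-period effect alone puts Be larger.
Te > Be: the two effects oppose for this pair; the down-group effect wins (136 vs 102 pm).
Cs > Te: both effects reinforce here, so Cs is clearly the larger of the two.
Tabulated atomic radius (pm): H 32, Be 102, B 85, Te 136, Cs 232.
So from largest to smallest: Cs > Te > Be > B > H.

Cs > Te > Be > B > H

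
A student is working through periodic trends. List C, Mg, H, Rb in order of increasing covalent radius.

H is in period 1, group 1; C is in period 2, group 14; Mg is in period 3, group 2; Rb is in period 5, group 1.
Atomic radius shrinks across a period as nuclear charge pulls the same shell inward, and grows down a group as new shells are added.
These span different periods and groups, so the two trends combine.
C > H: period and group pull opposite ways; the down-group shift dominates (75 vs 32 pm).
Mg > C: both effects reinforce here, so Mg is clearly the larger of the two.
Rb > Mg: both effects reinforce here, so Rb is clearly the larger of the two.
Approximate values (pm): H 32, C 75, Mg 139, Rb 210.
So from smallest to largest: H < C < Mg < Rb.

H < C < Mg < Rb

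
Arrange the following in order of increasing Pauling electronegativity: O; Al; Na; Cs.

EN rises left→right (higher Z_eff, smaller atoms) and falls top→bottom (larger, more shielded atoms).
Neither a single period nor a single group — weigh both effects.
Na > Cs: they share group 1; the group trend gives Na the larger value.
Al > Na: Al lies to the right of Na in period 3, so the across-period effect alone puts Al higher.
O > Al: relative to Al, both the across-period and down-group shifts push O's electronegativity up.
For reference (Pauling): O 3.44, Na 0.93, Al 1.61, Cs 0.79.
So from lowest to highest: Cs < Na < Al < O.

Cs, Na, Al, O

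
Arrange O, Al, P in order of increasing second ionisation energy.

Al, P, O

Consider each +1 ion: O⁺ still has 5 valence electrons; Al⁺ still has 2 valence electrons; P⁺ still has 4 valence electrons.
All are still removing valence electrons, so compare the +1 ions as you would atoms: IE_2 generally rises across a period (higher Z_eff) and falls down a group (larger shell), subject to the usual subshell exceptions.
Valence configurations: O⁺ [He]2s²2p³, Al⁺ [Ne]3s², P⁺ [Ne]3s²3p².
Approximate IE_2 values (kJ/mol): O 3388, Al 1817, P 1907.
Hence IE_2: Al < P < O.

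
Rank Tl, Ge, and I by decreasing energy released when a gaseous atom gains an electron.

Ge is in period 4, group 14; I is in period 5, group 17; Tl is in period 6, group 13.
Atoms with high Z_eff and room in the valence shell (especially the halogens) have the most exothermic electron affinities.
Neither a single period nor a single group — weigh both effects.
Ge > Tl: relative to Tl, both the across-period and down-group shifts push Ge's electron affinity up.
I > Ge: period and group pull opposite ways; the across-period shift dominates (295 vs 119 kJ/mol).
Tabulated electron affinity (kJ/mol): Ge 119, I 295, Tl 19.
So from highest to lowest: I > Ge > Tl.

I > Ge > Tl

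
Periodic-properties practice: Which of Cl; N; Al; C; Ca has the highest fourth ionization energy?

Al

Consider each +3 ion: Cl³⁺ still has 4 valence electrons; N³⁺ still has 2 valence electrons; Al³⁺ is the bare [Ne] core; C³⁺ still has 1 valence electron; Ca³⁺ is already 1 electron into the core.
Usually core removal costs more than valence removal, but here the competition is close: a tightly held n=2 valence electron can cost more to remove than an n=3 core electron, so the actual values have to decide it.
Valence configurations: Cl³⁺ [Ne]3s²3p², N³⁺ [He]2s², C³⁺ [He]2s¹.
Tabulated IE_4 (kJ/mol): Cl 5159, N 7475, Al 11577, C 6223, Ca 6491.
Overall IE_4 order: Cl < C < Ca < N < Al.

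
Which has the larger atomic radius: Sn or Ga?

Sn

Ga is in period 4, group 13; Sn is in period 5, group 14.
Radius decreases left→right (rising Z_eff, same n) and increases top→bottom (higher n).
These sit on a diagonal, where the across-period and down-group effects partly cancel.
Sn > Ga: the two effects oppose for this pair; the down-group effect wins (140 vs 124 pm).
Approximate values (pm): Ga 124, Sn 140.
So Sn has the larger atomic radius (Sn > Ga).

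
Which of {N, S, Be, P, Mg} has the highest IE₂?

Consider each +1 ion: N⁺ still has 4 valence electrons; S⁺ still has 5 valence electrons; Be⁺ still has 1 valence electron; P⁺ still has 4 valence electrons; Mg⁺ still has 1 valence electron.
All are still removing valence electrons, so compare the +1 ions as you would atoms: IE_2 generally rises across a period (higher Z_eff) and falls down a group (larger shell), subject to the usual subshell exceptions.
Valence configurations: N⁺ [He]2s²2p², S⁺ [Ne]3s²3p³, Be⁺ [He]2s¹, P⁺ [Ne]3s²3p², Mg⁺ [Ne]3s¹.
Tabulated IE_2 (kJ/mol): N 2856, S 2252, Be 1757, P 1907, Mg 1451.
Putting it together, IE_2: Mg < Be < P < S < N.

N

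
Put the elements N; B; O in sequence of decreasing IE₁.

N > O > B

B is in period 2, group 13; N is in period 2, group 15; O is in period 2, group 16.
Across a period the outer electron is held more tightly (higher IE₁); down a group it sits in a higher shell, more shielded, and comes off more easily.
All lie in period 2; the across-period trend (first ionization energy increases left to right) applies, with the exception below.
Note the exception: N has a higher first ionization energy than O, contrary to the simple trend — pairing an electron in O's 2p⁴ costs repulsion energy, so O ionizes more easily than half-filled N (2p³).
For reference (kJ/mol): B 801, N 1402, O 1314.
So from highest to lowest: N > O > B.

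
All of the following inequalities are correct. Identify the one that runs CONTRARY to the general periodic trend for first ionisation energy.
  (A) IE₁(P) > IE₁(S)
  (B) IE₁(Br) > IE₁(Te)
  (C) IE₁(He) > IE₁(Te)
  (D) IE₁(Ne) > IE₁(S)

(A)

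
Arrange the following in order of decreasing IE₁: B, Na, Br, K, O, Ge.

B is in period 2, group 13; O is in period 2, group 16; Na is in period 3, group 1; K is in period 4, group 1; Ge is in period 4, group 14; Br is in period 4, group 17.
Across a period the outer electron is held more tightly (higher IE₁); down a group it sits in a higher shell, more shielded, and comes off more easily.
Here both period and group differ, so the two effects have to be weighed against each other.
Na > K: they share group 1; the group trend gives Na the larger value.
Ge > Na: period and group pull opposite ways; the across-period shift dominates (762 vs 496 kJ/mol).
B > Ge: the two effects oppose for this pair; the down-group effect wins (801 vs 762 kJ/mol).
Br > B: period and group pull opposite ways; the across-period shift dominates (1140 vs 801 kJ/mol).
O > Br: the two effects oppose for this pair; the down-group effect wins (1314 vs 1140 kJ/mol).
For reference (kJ/mol): B 801, O 1314, Na 496, K 419, Ge 762, Br 1140.
So from highest to lowest: O > Br > B > Ge > Na > K.

O, Br, B, Ge, Na, K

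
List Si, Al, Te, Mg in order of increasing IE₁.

Al, Mg, Si, Te

Mg is in period 3, group 2; Al is in period 3, group 13; Si is in period 3, group 14; Te is in period 5, group 16.
Across a period the outer electron is held more tightly (higher IE₁); down a group it sits in a higher shell, more shielded, and comes off more easily.
These span different periods and groups, so the two trends combine.
Mg > Al: this pair runs against the simple trend — see the exception note.
Si > Mg: both are in period 3; the period trend gives Si the larger value.
Te > Si: period and group pull opposite ways; the across-period shift dominates (869 vs 786 kJ/mol).
Note the exception: Mg has a higher first ionization energy than Al, contrary to the simple trend — Al's single 3p electron is easier to remove than one from Mg's filled 3s².
Approximate values (kJ/mol): Mg 738, Al 578, Si 786, Te 869.
So from lowest to highest: Al < Mg < Si < Te.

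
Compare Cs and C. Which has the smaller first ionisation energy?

Cs

C is in period 2, group 14; Cs is in period 6, group 1.
Removing the outermost electron gets harder across a period and easier down a group.
Neither a single period nor a single group — weigh both effects.
C > Cs: relative to Cs, both the across-period and down-group shifts push C's first ionization energy up.
For reference (kJ/mol): C 1086, Cs 376.
So Cs has the smaller first ionisation energy (Cs < C).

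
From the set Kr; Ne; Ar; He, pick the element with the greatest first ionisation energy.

He

He is in period 1, group 18; Ne is in period 2, group 18; Ar is in period 3, group 18; Kr is in period 4, group 18.
Removing the outermost electron gets harder across a period and easier down a group.
All are in group 18, so first ionization energy increases up the group.
The greatest first ionisation energy among these belongs to He.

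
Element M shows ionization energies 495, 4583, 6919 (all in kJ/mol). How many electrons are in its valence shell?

1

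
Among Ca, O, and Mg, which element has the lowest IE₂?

The second ionization energy removes an electron from the +1 ion. For each element: Ca⁺ still has 1 valence electron; O⁺ still has 5 valence electrons; Mg⁺ still has 1 valence electron.
All are still removing valence electrons, so compare the +1 ions as you would atoms: IE_2 generally rises across a period (higher Z_eff) and falls down a group (larger shell), subject to the usual subshell exceptions.
Valence configurations: Ca⁺ [Ar]4s¹, O⁺ [He]2s²2p³, Mg⁺ [Ne]3s¹.
Tabulated IE_2 (kJ/mol): Ca 1145, O 3388, Mg 1451.
So the second ionization energies run Ca < Mg < O.

Ca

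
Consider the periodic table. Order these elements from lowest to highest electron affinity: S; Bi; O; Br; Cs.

Cs < Bi < O < S < Br

O is in period 2, group 16; S is in period 3, group 16; Br is in period 4, group 17; Cs is in period 6, group 1; Bi is in period 6, group 15.
Atoms with high Z_eff and room in the valence shell (especially the halogens) have the most exothermic electron affinities.
Here both period and group differ, so the two effects have to be weighed against each other.
Bi > Cs: Bi lies to the right of Cs in period 6, so the across-period effect alone puts Bi higher.
O > Bi: relative to Bi, both the across-period and down-group shifts push O's electron affinity up.
S > O: this pair runs against the simple trend — see the exception note.
Br > S: the two effects oppose for this pair; the across-period effect wins (325 vs 200 kJ/mol).
Note the exception: S has a higher electron affinity than O, contrary to the simple trend — the compact 2p subshell of O repels the added electron more than S's larger 3p does.
For reference (kJ/mol): O 141, S 200, Br 325, Cs 46, Bi 91.
So from lowest to highest: Cs < Bi < O < S < Br.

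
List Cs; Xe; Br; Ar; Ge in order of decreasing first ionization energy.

Ar is in period 3, group 18; Ge is in period 4, group 14; Br is in period 4, group 17; Xe is in period 5, group 18; Cs is in period 6, group 1.
Across a period the outer electron is held more tightly (higher IE₁); down a group it sits in a higher shell, more shielded, and comes off more easily.
These span different periods and groups, so the two trends combine.
Ge > Cs: relative to Cs, both the across-period and down-group shifts push Ge's first ionization energy up.
Br > Ge: both are in period 4; the period trend gives Br the larger value.
Xe > Br: the two effects oppose for this pair; the across-period effect wins (1170 vs 1140 kJ/mol).
Ar > Xe: Ar sits above Xe in group 18, so the down-group effect alone puts Ar higher.
For reference (kJ/mol): Ar 1521, Ge 762, Br 1140, Xe 1170, Cs 376.
So from highest to lowest: Ar > Xe > Br > Ge > Cs.

Ar > Xe > Br > Ge > Cs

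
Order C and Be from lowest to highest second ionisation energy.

Be < C

Consider each +1 ion: C⁺ still has 3 valence electrons; Be⁺ still has 1 valence electron.
All are still removing valence electrons, so compare the +1 ions as you would atoms: IE_2 generally rises across a period (higher Z_eff) and falls down a group (larger shell), subject to the usual subshell exceptions.
Valence configurations: C⁺ [He]2s²2p¹, Be⁺ [He]2s¹.
Tabulated IE_2 (kJ/mol): C 2353, Be 1757.
Hence IE_2: Be < C.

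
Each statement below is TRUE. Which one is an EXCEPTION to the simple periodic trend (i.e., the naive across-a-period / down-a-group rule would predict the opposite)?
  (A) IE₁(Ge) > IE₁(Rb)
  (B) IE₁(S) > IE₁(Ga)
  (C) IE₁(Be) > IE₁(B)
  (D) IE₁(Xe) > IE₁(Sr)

(C)

The general trend: first ionization energy increases across a period and decreases down a group.
(A) Ge (period 4, group 14) vs Rb (period 5, group 1): the stated order agrees with the simple trend.
(B) S (period 3, group 16) vs Ga (period 4, group 13): the stated order agrees with the simple trend.
(C) Be (period 2, group 2) vs B (period 2, group 13): the stated order contradicts the simple trend.
(D) Xe (period 5, group 18) vs Sr (period 5, group 2): the stated order agrees with the simple trend.
The exception is (C): removing B's lone 2p electron is easier than breaking Be's filled 2s².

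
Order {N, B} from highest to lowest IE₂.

N > B

IE_2 is the cost of taking one more electron from the +1 cation: N⁺ still has 4 valence electrons; B⁺ still has 2 valence electrons.
All are still removing valence electrons, so compare the +1 ions as you would atoms: IE_2 generally rises across a period (higher Z_eff) and falls down a group (larger shell), subject to the usual subshell exceptions.
Valence configurations: N⁺ [He]2s²2p², B⁺ [He]2s².
Approximate IE_2 values (kJ/mol): N 2856, B 2427.
Putting it together, IE_2: B < N.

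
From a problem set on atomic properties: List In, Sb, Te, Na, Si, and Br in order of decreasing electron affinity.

Na is in period 3, group 1; Si is in period 3, group 14; Br is in period 4, group 17; In is in period 5, group 13; Sb is in period 5, group 15; Te is in period 5, group 16.
Atoms with high Z_eff and room in the valence shell (especially the halogens) have the most exothermic electron affinities.
Here both period and group differ, so the two effects have to be weighed against each other.
Na > In: the two effects oppose for this pair; the down-group effect wins (53 vs 29 kJ/mol).
Sb > Na: the two effects oppose for this pair; the across-period effect wins (103 vs 53 kJ/mol).
Si > Sb: period and group pull opposite ways; the down-group shift dominates (134 vs 103 kJ/mol).
Te > Si: period and group pull opposite ways; the across-period shift dominates (190 vs 134 kJ/mol).
Br > Te: relative to Te, both the across-period and down-group shifts push Br's electron affinity up.
Approximate values (kJ/mol): Na 53, Si 134, Br 325, In 29, Sb 103, Te 190.
So from highest to lowest: Br > Te > Si > Sb > Na > In.

Br, Te, Si, Sb, Na, In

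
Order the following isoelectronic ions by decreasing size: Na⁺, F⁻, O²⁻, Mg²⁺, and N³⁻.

All of these have 10 electrons, so size is governed by nuclear charge alone: the more protons, the stronger the pull on the same electron cloud, and the smaller the ion.
Nuclear charges: Mg²⁺ (Z=12), Na⁺ (Z=11), F⁻ (Z=9), O²⁻ (Z=8), N³⁻ (Z=7).
Largest to smallest: N³⁻ > O²⁻ > F⁻ > Na⁺ > Mg²⁺.

N³⁻, O²⁻, F⁻, Na⁺, Mg²⁺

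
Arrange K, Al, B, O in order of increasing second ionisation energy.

Al < B < K < O

IE_2 is the cost of taking one more electron from the +1 cation: K⁺ is the bare [Ar] core; Al⁺ still has 2 valence electrons; B⁺ still has 2 valence electrons; O⁺ still has 5 valence electrons.
Usually core removal costs more than valence removal, but here the competition is close: a tightly held n=2 valence electron can cost more to remove than an n=3 core electron, so the actual values have to decide it.
Valence configurations: Al⁺ [Ne]3s², B⁺ [He]2s², O⁺ [He]2s²2p³.
Tabulated IE_2 (kJ/mol): K 3052, Al 1817, B 2427, O 3388.
So the second ionization energies run Al < B < K < O.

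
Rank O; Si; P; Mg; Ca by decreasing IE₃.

Mg > O > Ca > Si > P

Consider each +2 ion: O²⁺ still has 4 valence electrons; Si²⁺ still has 2 valence electrons; P²⁺ still has 3 valence electrons; Mg²⁺ is the bare [Ne] core; Ca²⁺ is the bare [Ar] core.
Usually core removal costs more than valence removal, but here the competition is close: a tightly held n=2 valence electron can cost more to remove than an n=3 core electron, so the actual values have to decide it.
Valence configurations: O²⁺ [He]2s²2p², Si²⁺ [Ne]3s², P²⁺ [Ne]3s²3p¹.
P²⁺ loses a lone 3p electron whereas Si²⁺ must break into a filled 3s² pair, so IE_3(Si) > IE_3(P) even though P has the higher nuclear charge.
Approximate IE_3 values (kJ/mol): O 5300, Si 3232, P 2914, Mg 7733, Ca 4912.
So the third ionization energies run P < Si < Ca < O < Mg.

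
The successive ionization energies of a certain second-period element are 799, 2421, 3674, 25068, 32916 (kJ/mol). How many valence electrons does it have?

Look for the largest jump between consecutive ionization energies: IE4/IE3 ≈ 6.8, far larger than any earlier ratio.
That jump marks the point where a core electron is being removed. So the atom has 3 valence electrons.

3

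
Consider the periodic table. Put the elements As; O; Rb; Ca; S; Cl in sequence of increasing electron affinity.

Adding an electron releases more energy for atoms nearer the top right (short of the noble gases).
Here both period and group differ, so the two effects have to be weighed against each other.
Rb > Ca: this pair runs against the simple trend — see the exception note.
As > Rb: relative to Rb, both the across-period and down-group shifts push As's electron affinity up.
O > As: relative to As, both the across-period and down-group shifts push O's electron affinity up.
S > O: this pair runs against the simple trend — see the exception note.
Cl > S: both are in period 3; the period trend gives Cl the larger value.
Note the exception: Rb has a higher electron affinity than Ca, contrary to the simple trend — adding an electron to Ca (ns²) has to open a new, higher-energy np subshell, which is unfavourable.
Note the exception: S has a higher electron affinity than O, contrary to the simple trend — the compact 2p subshell of O repels the added electron more than S's larger 3p does.
Approximate values (kJ/mol): O 141, S 200, Cl 349, Ca 2, As 78, Rb 47.
So from lowest to highest: Ca < Rb < As < O < S < Cl.

Ca < Rb < As < O < S < Cl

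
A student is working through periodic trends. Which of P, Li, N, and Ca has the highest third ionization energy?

Li

Consider each +2 ion: P²⁺ still has 3 valence electrons; Li²⁺ is already 1 electron into the core; N²⁺ still has 3 valence electrons; Ca²⁺ is the bare [Ar] core.
Core electrons are held far more tightly than valence electrons, so Ca and Li top the IE_3 order.
Valence configurations: P²⁺ [Ne]3s²3p¹, N²⁺ [He]2s²2p¹.
Tabulated IE_3 (kJ/mol): P 2914, Li 11815, N 4578, Ca 4912.
Overall IE_3 order: P < N < Ca < Li.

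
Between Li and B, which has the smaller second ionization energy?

Consider each +1 ion: Li⁺ is the bare [He] core; B⁺ still has 2 valence electrons.
Breaking into a closed-shell core is much more expensive than removing a leftover valence electron — Li has the largest IE_2 here.
The numbers (kJ/mol): Li 7298, B 2427.
Putting it together, IE_2: B < Li.

B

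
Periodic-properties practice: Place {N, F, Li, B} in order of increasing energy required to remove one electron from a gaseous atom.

Li < B < N < F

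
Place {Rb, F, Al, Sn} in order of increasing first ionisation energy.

F is in period 2, group 17; Al is in period 3, group 13; Rb is in period 5, group 1; Sn is in period 5, group 14.
IE₁ increases left→right with effective nuclear charge and decreases top→bottom as the valence shell moves farther out.
These span different periods and groups, so the two trends combine.
Al > Rb: relative to Rb, both the across-period and down-group shifts push Al's first ionization energy up.
Sn > Al: period and group pull opposite ways; the across-period shift dominates (709 vs 578 kJ/mol).
F > Sn: relative to Sn, both the across-period and down-group shifts push F's first ionization energy up.
Tabulated first ionization energy (kJ/mol): F 1681, Al 578, Rb 403, Sn 709.
So from lowest to highest: Rb < Al < Sn < F.

Rb < Al < Sn < F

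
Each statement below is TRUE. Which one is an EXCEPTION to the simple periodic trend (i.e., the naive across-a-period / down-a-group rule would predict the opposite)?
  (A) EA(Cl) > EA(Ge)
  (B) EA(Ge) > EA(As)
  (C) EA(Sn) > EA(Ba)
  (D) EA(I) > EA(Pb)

The general trend: electron affinity increases across a period and decreases down a group.
(A) Cl (period 3, group 17) vs Ge (period 4, group 14): the stated order agrees with the simple trend.
(B) Ge (period 4, group 14) vs As (period 4, group 15): the stated order contradicts the simple trend.
(C) Sn (period 5, group 14) vs Ba (period 6, group 2): the stated order agrees with the simple trend.
(D) I (period 5, group 17) vs Pb (period 6, group 14): the stated order agrees with the simple trend.
The exception is (B): adding an electron to As's half-filled 4p³ is unfavourable, so Ge (4p²) has the more exothermic EA.

(B)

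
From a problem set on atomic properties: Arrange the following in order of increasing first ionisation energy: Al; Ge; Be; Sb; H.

IE₁ increases left→right with effective nuclear charge and decreases top→bottom as the valence shell moves farther out.
These sit on a diagonal, where the across-period and down-group effects partly cancel.
Ge > Al: period and group pull opposite ways; the across-period shift dominates (762 vs 578 kJ/mol).
Sb > Ge: period and group pull opposite ways; the across-period shift dominates (831 vs 762 kJ/mol).
Be > Sb: the two effects oppose for this pair; the down-group effect wins (900 vs 831 kJ/mol).
H > Be: period and group pull opposite ways; the down-group shift dominates (1312 vs 900 kJ/mol).
Approximate values (kJ/mol): H 1312, Be 900, Al 578, Ge 762, Sb 831.
So from lowest to highest: Al < Ge < Sb < Be < H.

Al, Ge, Sb, Be, H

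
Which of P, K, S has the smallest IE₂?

P

IE_2 is the cost of taking one more electron from the +1 cation: P⁺ still has 4 valence electrons; K⁺ is the bare [Ar] core; S⁺ still has 5 valence electrons.
Pulling an electron out of a noble-gas core costs far more than removing a remaining valence electron, so K sits at the high end of IE_2.
Valence configurations: P⁺ [Ne]3s²3p², S⁺ [Ne]3s²3p³.
Tabulated IE_2 (kJ/mol): P 1907, K 3052, S 2252.
Hence IE_2: P < S < K.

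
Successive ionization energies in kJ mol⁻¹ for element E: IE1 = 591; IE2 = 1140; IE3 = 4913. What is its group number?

Look for the largest jump between consecutive ionization energies: IE3/IE2 ≈ 4.3, far larger than any earlier ratio.
That jump marks the point where a core electron is being removed. So the atom has 2 valence electrons.
A main-group element with 2 valence electrons is in group 2.

Group 2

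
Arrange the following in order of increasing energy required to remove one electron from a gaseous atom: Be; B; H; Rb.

Rb < B < Be < H

H is in period 1, group 1; Be is in period 2, group 2; B is in period 2, group 13; Rb is in period 5, group 1.
Across a period the outer electron is held more tightly (higher IE₁); down a group it sits in a higher shell, more shielded, and comes off more easily.
These span different periods and groups, so the two trends combine.
B > Rb: relative to Rb, both the across-period and down-group shifts push B's first ionization energy up.
Be > B: this pair runs against the simple trend — see the exception note.
H > Be: the two effects oppose for this pair; the down-group effect wins (1312 vs 900 kJ/mol).
Note the exception: Be has a higher first ionization energy than B, contrary to the simple trend — removing B's lone 2p electron is easier than breaking Be's filled 2s².
For reference (kJ/mol): H 1312, Be 900, B 801, Rb 403.
So from lowest to highest: Rb < B < Be < H.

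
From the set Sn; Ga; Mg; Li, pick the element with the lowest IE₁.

Li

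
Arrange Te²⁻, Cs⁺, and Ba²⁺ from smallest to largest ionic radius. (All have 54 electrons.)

All of these have 54 electrons, so size is governed by nuclear charge alone: the more protons, the stronger the pull on the same electron cloud, and the smaller the ion.
Nuclear charges: Ba²⁺ (Z=56), Cs⁺ (Z=55), Te²⁻ (Z=52).
Smallest to largest: Ba²⁺ < Cs⁺ < Te²⁻.

Ba²⁺ < Cs⁺ < Te²⁻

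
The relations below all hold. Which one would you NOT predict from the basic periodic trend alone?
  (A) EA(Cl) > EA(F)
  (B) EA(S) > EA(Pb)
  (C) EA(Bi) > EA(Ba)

(A)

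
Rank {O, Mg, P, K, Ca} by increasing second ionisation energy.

Ca < Mg < P < K < O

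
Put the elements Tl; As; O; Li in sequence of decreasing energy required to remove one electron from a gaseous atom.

O > As > Tl > Li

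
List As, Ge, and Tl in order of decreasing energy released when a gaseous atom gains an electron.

Ge, As, Tl

Ge is in period 4, group 14; As is in period 4, group 15; Tl is in period 6, group 13.
Adding an electron releases more energy for atoms nearer the top right (short of the noble gases).
Here both period and group differ, so the two effects have to be weighed against each other.
As > Tl: relative to Tl, both the across-period and down-group shifts push As's electron affinity up.
Ge > As: this pair runs against the simple trend — see the exception note.
Note the exception: Ge has a higher electron affinity than As, contrary to the simple trend — adding an electron to As's half-filled 4p³ is unfavourable, so Ge (4p²) has the more exothermic EA.
Approximate values (kJ/mol): Ge 119, As 78, Tl 19.
So from highest to lowest: Ge > As > Tl.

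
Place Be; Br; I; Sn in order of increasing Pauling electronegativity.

Be is in period 2, group 2; Br is in period 4, group 17; Sn is in period 5, group 14; I is in period 5, group 17.
EN rises left→right (higher Z_eff, smaller atoms) and falls top→bottom (larger, more shielded atoms).
Neither a single period nor a single group — weigh both effects.
Sn > Be: period and group pull opposite ways; the across-period shift dominates (1.96 vs 1.57).
I > Sn: I lies to the right of Sn in period 5, so the across-period effect alone puts I higher.
Br > I: Br sits above I in group 17, so the down-group effect alone puts Br higher.
Approximate values (Pauling): Be 1.57, Br 2.96, Sn 1.96, I 2.66.
So from lowest to highest: Be < Sn < I < Br.

Be, Sn, I, Br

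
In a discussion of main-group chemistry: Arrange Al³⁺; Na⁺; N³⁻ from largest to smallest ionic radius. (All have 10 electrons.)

N³⁻ > Na⁺ > Al³⁺

All of these have 10 electrons, so size is governed by nuclear charge alone: the more protons, the stronger the pull on the same electron cloud, and the smaller the ion.
Nuclear charges: Al³⁺ (Z=13), Na⁺ (Z=11), N³⁻ (Z=7).
Largest to smallest: N³⁻ > Na⁺ > Al³⁺.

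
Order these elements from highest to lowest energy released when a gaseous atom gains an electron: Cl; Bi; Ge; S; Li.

Cl, S, Ge, Bi, Li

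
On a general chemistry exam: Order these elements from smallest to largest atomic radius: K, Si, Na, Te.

Si < Te < Na < K

Radius decreases left→right (rising Z_eff, same n) and increases top→bottom (higher n).
Here both period and group differ, so the two effects have to be weighed against each other.
Te > Si: period and group pull opposite ways; the down-group shift dominates (136 vs 116 pm).
Na > Te: period and group pull opposite ways; the across-period shift dominates (155 vs 136 pm).
K > Na: K sits below Na in group 1, so the down-group effect alone puts K larger.
Tabulated atomic radius (pm): Na 155, Si 116, K 196, Te 136.
So from smallest to largest: Si < Te < Na < K.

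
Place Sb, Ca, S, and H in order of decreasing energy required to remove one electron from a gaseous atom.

H is in period 1, group 1; S is in period 3, group 16; Ca is in period 4, group 2; Sb is in period 5, group 15.
Removing the outermost electron gets harder across a period and easier down a group.
Here both period and group differ, so the two effects have to be weighed against each other.
Sb > Ca: period and group pull opposite ways; the across-period shift dominates (831 vs 590 kJ/mol).
S > Sb: relative to Sb, both the across-period and down-group shifts push S's first ionization energy up.
H > S: the two effects oppose for this pair; the down-group effect wins (1312 vs 1000 kJ/mol).
Tabulated first ionization energy (kJ/mol): H 1312, S 1000, Ca 590, Sb 831.
So from highest to lowest: H > S > Sb > Ca.

H > S > Sb > Ca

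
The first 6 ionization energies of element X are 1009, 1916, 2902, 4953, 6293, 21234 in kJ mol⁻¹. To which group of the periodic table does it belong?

Group 15

Look for the largest jump between consecutive ionization energies: IE6/IE5 ≈ 3.4, far larger than any earlier ratio.
That jump marks the point where a core electron is being removed. So the atom has 5 valence electrons.
A main-group element with 5 valence electrons is in group 15.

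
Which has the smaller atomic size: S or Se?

S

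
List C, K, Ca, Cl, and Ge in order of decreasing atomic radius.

C is in period 2, group 14; Cl is in period 3, group 17; K is in period 4, group 1; Ca is in period 4, group 2; Ge is in period 4, group 14.
Across a period the added protons contract the valence shell; down a group each new principal shell makes the atom larger.
Neither a single period nor a single group — weigh both effects.
Cl > C: period and group pull opposite ways; the down-group shift dominates (99 vs 75 pm).
Ge > Cl: both effects reinforce here, so Ge is clearly the larger of the two.
Ca > Ge: Ca lies to the left of Ge in period 4, so the across-period effect alone puts Ca larger.
K > Ca: K lies to the left of Ca in period 4, so the across-period effect alone puts K larger.
Approximate values (pm): C 75, Cl 99, K 196, Ca 171, Ge 121.
So from largest to smallest: K > Ca > Ge > Cl > C.

K > Ca > Ge > Cl > C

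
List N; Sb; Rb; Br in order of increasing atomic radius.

N < Br < Sb < Rb

N is in period 2, group 15; Br is in period 4, group 17; Rb is in period 5, group 1; Sb is in period 5, group 15.
Atomic radius shrinks across a period as nuclear charge pulls the same shell inward, and grows down a group as new shells are added.
Here both period and group differ, so the two effects have to be weighed against each other.
Br > N: the two effects oppose for this pair; the down-group effect wins (114 vs 71 pm).
Sb > Br: both effects reinforce here, so Sb is clearly the larger of the two.
Rb > Sb: both are in period 5; the period trend gives Rb the larger value.
Approximate values (pm): N 71, Br 114, Rb 210, Sb 140.
So from smallest to largest: N < Br < Sb < Rb.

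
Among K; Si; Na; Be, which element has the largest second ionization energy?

Na

The second ionization energy removes an electron from the +1 ion. For each element: K⁺ is the bare [Ar] core; Si⁺ still has 3 valence electrons; Na⁺ is the bare [Ne] core; Be⁺ still has 1 valence electron.
Breaking into a closed-shell core is much more expensive than removing a leftover valence electron — K and Na have the largest IE_2 here.
Valence configurations: Si⁺ [Ne]3s²3p¹, Be⁺ [He]2s¹.
The numbers (kJ/mol): K 3052, Si 1577, Na 4562, Be 1757.
Overall IE_2 order: Si < Be < K < Na.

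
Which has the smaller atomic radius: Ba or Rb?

Ba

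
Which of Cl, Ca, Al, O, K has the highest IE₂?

IE_2 is the cost of taking one more electron from the +1 cation: Cl⁺ still has 6 valence electrons; Ca⁺ still has 1 valence electron; Al⁺ still has 2 valence electrons; O⁺ still has 5 valence electrons; K⁺ is the bare [Ar] core.
Usually core removal costs more than valence removal, but here the competition is close: a tightly held n=2 valence electron can cost more to remove than an n=3 core electron, so the actual values have to decide it.
Valence configurations: Cl⁺ [Ne]3s²3p⁴, Ca⁺ [Ar]4s¹, Al⁺ [Ne]3s², O⁺ [He]2s²2p³.
Tabulated IE_2 (kJ/mol): Cl 2298, Ca 1145, Al 1817, O 3388, K 3052.
Overall IE_2 order: Ca < Al < Cl < K < O.

O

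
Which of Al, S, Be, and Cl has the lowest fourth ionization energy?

The fourth ionization energy removes an electron from the +3 ion. For each element: Al³⁺ is the bare [Ne] core; S³⁺ still has 3 valence electrons; Be³⁺ is already 1 electron into the core; Cl³⁺ still has 4 valence electrons.
Breaking into a closed-shell core is much more expensive than removing a leftover valence electron — Al and Be have the largest IE_4 here.
Valence configurations: S³⁺ [Ne]3s²3p¹, Cl³⁺ [Ne]3s²3p².
The numbers (kJ/mol): Al 11577, S 4556, Be 21007, Cl 5159.
Putting it together, IE_4: S < Cl < Al < Be.

S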